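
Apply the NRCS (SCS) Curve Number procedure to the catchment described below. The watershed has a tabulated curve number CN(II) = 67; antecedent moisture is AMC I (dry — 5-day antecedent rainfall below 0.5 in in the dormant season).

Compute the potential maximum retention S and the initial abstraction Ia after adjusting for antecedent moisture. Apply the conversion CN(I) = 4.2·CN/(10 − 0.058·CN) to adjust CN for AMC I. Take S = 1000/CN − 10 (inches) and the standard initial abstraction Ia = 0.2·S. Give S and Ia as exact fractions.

S = 5500/469 in ≈ 11.727 in; Ia = 1100/469 in ≈ 2.345 in

Dry (AMC I): CN(I) = 4.2·67/(10 − 0.058·67) = (1407/5)/(3057/500) = 46900/1019 ≈ 46.026
Max retention: S = 1000/(46900/1019) − 10 = 5500/469 in (≈ 11.727 in)
Ia = 0.2S: 0.2·11.727 = 2.345 in (exactly 1100/469)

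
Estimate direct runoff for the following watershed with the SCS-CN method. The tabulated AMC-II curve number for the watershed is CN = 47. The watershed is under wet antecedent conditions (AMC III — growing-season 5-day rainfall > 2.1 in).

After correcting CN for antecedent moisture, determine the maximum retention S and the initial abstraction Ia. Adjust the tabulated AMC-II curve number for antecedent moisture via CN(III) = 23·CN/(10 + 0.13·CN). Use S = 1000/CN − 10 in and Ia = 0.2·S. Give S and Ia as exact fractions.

Wet (AMC III): CN(III) = 23·47/(10 + 0.13·47) = 1081/(1611/100) = 108100/1611 ≈ 67.101
S = 1000/(108100/1611) − 10 = 5300/1081 in ≈ 4.903 in
Initial abstraction Ia = S/5 = (5300/1081)/5 = 1060/1081 ≈ 0.981 in

S = 5300/1081 in ≈ 4.903 in; Ia = 1060/1081 in ≈ 0.981 in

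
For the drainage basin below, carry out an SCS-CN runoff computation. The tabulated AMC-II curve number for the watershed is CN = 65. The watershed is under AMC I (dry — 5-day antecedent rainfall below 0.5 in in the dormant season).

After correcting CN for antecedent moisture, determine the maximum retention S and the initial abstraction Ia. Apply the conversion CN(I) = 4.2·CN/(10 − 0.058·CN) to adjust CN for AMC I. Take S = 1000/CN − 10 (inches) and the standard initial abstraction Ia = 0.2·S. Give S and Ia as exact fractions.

Adjust CN=65 to AMC I: 4.2·65/(10 − 0.058·65) → 273 ÷ (623/100) = 3900/89 ≈ 43.820
S = 1000/(3900/89) − 10 = 500/39 in ≈ 12.821 in
Ia = 0.2S: 0.2·12.821 = 2.564 in (exactly 100/39)

S = 500/39 in ≈ 12.821 in; Ia = 100/39 in ≈ 2.564 in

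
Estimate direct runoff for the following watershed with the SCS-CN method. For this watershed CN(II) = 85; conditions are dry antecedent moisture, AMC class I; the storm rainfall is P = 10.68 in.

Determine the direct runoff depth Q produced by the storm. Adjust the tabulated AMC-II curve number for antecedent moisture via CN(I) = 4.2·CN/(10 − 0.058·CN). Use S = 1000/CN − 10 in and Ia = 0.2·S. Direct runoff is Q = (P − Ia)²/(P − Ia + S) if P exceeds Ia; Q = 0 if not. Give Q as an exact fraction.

Q = 856908529/124274675 in ≈ 6.895 in

CN(I) from CN(II)=85: (4.2·85)/(10 − 0.058·85) = 11900/169 ≈ 70.414
S = 1000/(11900/169) − 10 = 500/119 in ≈ 4.202 in
Ia = 0.2S: 0.2·4.202 = 0.840 in (exactly 100/119)
Since P=10.680 > Ia=0.840: effective rainfall P−Ia = 29273/2975 in
Runoff Q = (P−Ia)²/(P−Ia+S) = (9.840)²/(9.840+4.202) = 856908529/124274675 ≈ 6.895 in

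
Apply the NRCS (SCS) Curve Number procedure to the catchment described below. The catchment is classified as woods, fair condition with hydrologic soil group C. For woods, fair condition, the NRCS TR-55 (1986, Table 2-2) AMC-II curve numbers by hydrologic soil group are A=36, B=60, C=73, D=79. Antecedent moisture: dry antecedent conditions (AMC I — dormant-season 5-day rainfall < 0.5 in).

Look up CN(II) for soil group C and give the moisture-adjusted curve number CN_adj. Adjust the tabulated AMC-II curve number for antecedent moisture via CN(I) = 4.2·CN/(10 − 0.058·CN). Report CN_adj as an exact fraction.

CN_adj = 51100/961 ≈ 53.174

NRCS table: woods, fair condition, soil group C → CN(II) = 73
Adjust CN=73 to AMC I: 4.2·73/(10 − 0.058·73) → (1533/5) ÷ (2883/500) = 51100/961 ≈ 53.174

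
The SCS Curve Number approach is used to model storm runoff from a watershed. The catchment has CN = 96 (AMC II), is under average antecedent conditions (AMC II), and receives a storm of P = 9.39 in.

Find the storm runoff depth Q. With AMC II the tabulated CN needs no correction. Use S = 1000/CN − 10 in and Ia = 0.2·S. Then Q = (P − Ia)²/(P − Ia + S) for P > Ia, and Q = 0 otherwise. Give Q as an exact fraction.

AMC II — tabulated CN = 96 applies directly.
S = 1000/96 − 10 = 5/12 in ≈ 0.417 in
Ia = 0.2·(5/12) = 1/12 in ≈ 0.083 in
P − Ia = 9.390 − 0.083 = 698/75 ≈ 9.307 in (> 0, runoff occurs)
Q = (698/75)²/((698/75) + 5/12) = (487204/5625)/(2917/300) = 1948816/218775 in ≈ 8.908 in

Q = 1948816/218775 in ≈ 8.908 in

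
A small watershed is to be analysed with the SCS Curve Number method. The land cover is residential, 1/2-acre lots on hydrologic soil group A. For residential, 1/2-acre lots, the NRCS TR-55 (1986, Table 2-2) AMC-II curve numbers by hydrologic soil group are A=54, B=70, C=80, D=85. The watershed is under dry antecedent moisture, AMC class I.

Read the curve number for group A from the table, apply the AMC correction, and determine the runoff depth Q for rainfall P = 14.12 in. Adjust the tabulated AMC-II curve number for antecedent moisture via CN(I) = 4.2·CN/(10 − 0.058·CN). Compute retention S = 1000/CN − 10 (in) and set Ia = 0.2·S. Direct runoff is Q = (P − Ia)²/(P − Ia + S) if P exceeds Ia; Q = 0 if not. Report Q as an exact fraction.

NRCS table: residential, 1/2-acre lots, soil group A → CN(II) = 54
Adjust CN=54 to AMC I: 4.2·54/(10 − 0.058·54) → (1134/5) ÷ (1717/250) = 56700/1717 ≈ 33.023
Max retention: S = 1000/(56700/1717) − 10 = 11500/567 in (≈ 20.282 in)
Initial abstraction Ia = S/5 = (11500/567)/5 = 2300/567 ≈ 4.056 in
P − Ia = 14.120 − 4.056 = 142651/14175 ≈ 10.064 in (> 0, runoff occurs)
Q: (142651/14175)² ÷ (430151/14175) = 20349307801/6097390425 in (≈ 3.337 in)

Q = 20349307801/6097390425 in ≈ 3.337 in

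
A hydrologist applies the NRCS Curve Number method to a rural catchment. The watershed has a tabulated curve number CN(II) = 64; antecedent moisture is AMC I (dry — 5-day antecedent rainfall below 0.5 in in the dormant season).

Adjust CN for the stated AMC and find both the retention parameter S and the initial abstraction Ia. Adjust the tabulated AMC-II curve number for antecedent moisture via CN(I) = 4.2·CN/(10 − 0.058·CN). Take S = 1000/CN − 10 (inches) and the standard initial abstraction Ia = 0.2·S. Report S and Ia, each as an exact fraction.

S = 375/28 in ≈ 13.393 in; Ia = 75/28 in ≈ 2.679 in

Adjust CN=64 to AMC I: 4.2·64/(10 − 0.058·64) → (1344/5) ÷ (786/125) = 5600/131 ≈ 42.748
S = 1000/(5600/131) − 10 = 375/28 in ≈ 13.393 in
Ia = 0.2S: 0.2·13.393 = 2.679 in (exactly 75/28)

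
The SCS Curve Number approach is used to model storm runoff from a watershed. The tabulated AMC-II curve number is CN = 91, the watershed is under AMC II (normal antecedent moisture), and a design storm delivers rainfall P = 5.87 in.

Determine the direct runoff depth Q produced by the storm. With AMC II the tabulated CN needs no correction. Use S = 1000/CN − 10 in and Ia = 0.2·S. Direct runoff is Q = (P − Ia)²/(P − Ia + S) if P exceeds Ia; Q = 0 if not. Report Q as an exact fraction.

AMC II — tabulated CN = 91 applies directly.
S = 1000/91 − 10 = 90/91 in ≈ 0.989 in
Ia = 0.2·(90/91) = 18/91 in ≈ 0.198 in
Since P=5.870 > Ia=0.198: effective rainfall P−Ia = 51617/9100 in
Q = (51617/9100)²/((51617/9100) + 90/91) = (2664314689/82810000)/(60617/9100) = 2664314689/551614700 in ≈ 4.830 in

Q = 2664314689/551614700 in ≈ 4.830 in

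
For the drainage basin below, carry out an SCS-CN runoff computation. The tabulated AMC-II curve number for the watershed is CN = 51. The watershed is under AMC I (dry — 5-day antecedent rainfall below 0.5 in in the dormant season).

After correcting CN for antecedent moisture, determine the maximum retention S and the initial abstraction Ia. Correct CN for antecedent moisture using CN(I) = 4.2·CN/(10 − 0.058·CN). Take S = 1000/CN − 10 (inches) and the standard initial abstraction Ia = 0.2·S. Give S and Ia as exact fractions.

CN(I) from CN(II)=51: (4.2·51)/(10 − 0.058·51) = 15300/503 ≈ 30.417
Max retention: S = 1000/(15300/503) − 10 = 3500/153 in (≈ 22.876 in)
Ia = 0.2S: 0.2·22.876 = 4.575 in (exactly 700/153)

S = 3500/153 in ≈ 22.876 in; Ia = 700/153 in ≈ 4.575 in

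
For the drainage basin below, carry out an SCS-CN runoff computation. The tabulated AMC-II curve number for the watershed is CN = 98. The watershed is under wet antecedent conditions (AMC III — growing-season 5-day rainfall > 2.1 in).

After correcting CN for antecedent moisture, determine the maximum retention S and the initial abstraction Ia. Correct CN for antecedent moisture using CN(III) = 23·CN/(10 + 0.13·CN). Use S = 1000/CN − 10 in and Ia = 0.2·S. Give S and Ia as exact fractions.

S = 100/1127 in ≈ 0.089 in; Ia = 20/1127 in ≈ 0.018 in

Adjust CN=98 to AMC III: 23·98/(10 + 0.13·98) → 2254 ÷ (1137/50) = 112700/1137 ≈ 99.120
Retention S: 1000/CN − 10 with CN=99.120 → S = 100/1127 ≈ 0.089 in
Initial abstraction Ia = S/5 = (100/1127)/5 = 20/1127 ≈ 0.018 in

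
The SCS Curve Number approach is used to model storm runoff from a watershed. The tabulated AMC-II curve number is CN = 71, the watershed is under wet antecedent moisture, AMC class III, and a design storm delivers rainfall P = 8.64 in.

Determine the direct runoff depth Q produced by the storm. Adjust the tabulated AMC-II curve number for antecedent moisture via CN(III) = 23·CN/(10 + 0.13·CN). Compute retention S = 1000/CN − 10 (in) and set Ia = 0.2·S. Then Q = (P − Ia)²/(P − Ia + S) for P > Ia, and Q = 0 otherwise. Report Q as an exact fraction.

Q = 14299772498/2095996325 in ≈ 6.822 in

Wet (AMC III): CN(III) = 23·71/(10 + 0.13·71) = 1633/(1923/100) = 163300/1923 ≈ 84.919
Retention S: 1000/CN − 10 with CN=84.919 → S = 2900/1633 ≈ 1.776 in
Ia = 0.2·(2900/1633) = 580/1633 in ≈ 0.355 in
Since P=8.640 > Ia=0.355: effective rainfall P−Ia = 338228/40825 in
Q = (338228/40825)²/((338228/40825) + 2900/1633) = (114398179984/1666680625)/(410728/40825) = 14299772498/2095996325 in ≈ 6.822 in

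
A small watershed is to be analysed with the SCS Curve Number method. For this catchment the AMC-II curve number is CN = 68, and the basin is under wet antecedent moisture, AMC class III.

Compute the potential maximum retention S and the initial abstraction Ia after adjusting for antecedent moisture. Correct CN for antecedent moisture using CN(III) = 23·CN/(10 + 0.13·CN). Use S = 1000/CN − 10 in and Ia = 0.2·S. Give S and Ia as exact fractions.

Adjust CN=68 to AMC III: 23·68/(10 + 0.13·68) → 1564 ÷ (471/25) = 39100/471 ≈ 83.015
S = 1000/(39100/471) − 10 = 800/391 in ≈ 2.046 in
Ia = 0.2·(800/391) = 160/391 in ≈ 0.409 in

S = 800/391 in ≈ 2.046 in; Ia = 160/391 in ≈ 0.409 in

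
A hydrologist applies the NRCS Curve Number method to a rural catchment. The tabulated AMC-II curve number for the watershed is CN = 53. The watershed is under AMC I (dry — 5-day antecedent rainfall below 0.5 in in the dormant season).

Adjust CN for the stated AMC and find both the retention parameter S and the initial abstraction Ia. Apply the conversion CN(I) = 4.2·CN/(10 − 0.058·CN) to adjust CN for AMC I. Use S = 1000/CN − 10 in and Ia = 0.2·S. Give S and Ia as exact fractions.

S = 23500/1113 in ≈ 21.114 in; Ia = 4700/1113 in ≈ 4.223 in

Dry (AMC I): CN(I) = 4.2·53/(10 − 0.058·53) = (1113/5)/(3463/500) = 111300/3463 ≈ 32.140
Retention S: 1000/CN − 10 with CN=32.140 → S = 23500/1113 ≈ 21.114 in
Ia = 0.2S: 0.2·21.114 = 4.223 in (exactly 4700/1113)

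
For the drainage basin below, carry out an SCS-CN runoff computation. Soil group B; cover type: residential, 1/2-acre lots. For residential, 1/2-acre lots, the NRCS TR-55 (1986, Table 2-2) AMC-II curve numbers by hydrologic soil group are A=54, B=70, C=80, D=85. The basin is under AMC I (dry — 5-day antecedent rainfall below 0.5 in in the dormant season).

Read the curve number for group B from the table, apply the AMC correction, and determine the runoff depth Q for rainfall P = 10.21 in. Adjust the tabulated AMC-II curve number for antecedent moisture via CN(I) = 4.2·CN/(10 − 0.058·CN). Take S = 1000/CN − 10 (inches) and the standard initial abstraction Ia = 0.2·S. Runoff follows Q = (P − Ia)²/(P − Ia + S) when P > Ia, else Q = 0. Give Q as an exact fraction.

Q = 1602320841/441142100 in ≈ 3.632 in

NRCS table: residential, 1/2-acre lots, soil group B → CN(II) = 70
Adjust CN=70 to AMC I: 4.2·70/(10 − 0.058·70) → 294 ÷ (297/50) = 4900/99 ≈ 49.495
Max retention: S = 1000/(4900/99) − 10 = 500/49 in (≈ 10.204 in)
Initial abstraction Ia = S/5 = (500/49)/5 = 100/49 ≈ 2.041 in
Since P=10.210 > Ia=2.041: effective rainfall P−Ia = 40029/4900 in
Q = (40029/4900)²/((40029/4900) + 500/49) = (1602320841/24010000)/(90029/4900) = 1602320841/441142100 in ≈ 3.632 in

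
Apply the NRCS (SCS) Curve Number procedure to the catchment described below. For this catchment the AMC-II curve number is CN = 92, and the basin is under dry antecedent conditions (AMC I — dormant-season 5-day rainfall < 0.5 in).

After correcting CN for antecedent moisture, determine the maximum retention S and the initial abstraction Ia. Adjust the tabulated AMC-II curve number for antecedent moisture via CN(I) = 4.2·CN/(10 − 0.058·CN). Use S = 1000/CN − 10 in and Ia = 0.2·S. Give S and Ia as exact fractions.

S = 1000/483 in ≈ 2.070 in; Ia = 200/483 in ≈ 0.414 in

Adjust CN=92 to AMC I: 4.2·92/(10 − 0.058·92) → (1932/5) ÷ (583/125) = 48300/583 ≈ 82.847
S = 1000/(48300/583) − 10 = 1000/483 in ≈ 2.070 in
Initial abstraction Ia = S/5 = (1000/483)/5 = 200/483 ≈ 0.414 in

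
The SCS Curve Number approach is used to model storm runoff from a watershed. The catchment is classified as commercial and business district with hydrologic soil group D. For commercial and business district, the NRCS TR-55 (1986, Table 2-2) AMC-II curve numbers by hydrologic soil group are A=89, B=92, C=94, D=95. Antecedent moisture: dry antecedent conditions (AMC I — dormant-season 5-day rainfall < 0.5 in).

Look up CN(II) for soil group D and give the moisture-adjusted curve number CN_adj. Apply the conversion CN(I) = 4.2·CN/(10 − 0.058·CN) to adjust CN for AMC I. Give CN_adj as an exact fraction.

CN_adj = 39900/449 ≈ 88.864

NRCS table: commercial and business district, soil group D → CN(II) = 95
Adjust CN=95 to AMC I: 4.2·95/(10 − 0.058·95) → 399 ÷ (449/100) = 39900/449 ≈ 88.864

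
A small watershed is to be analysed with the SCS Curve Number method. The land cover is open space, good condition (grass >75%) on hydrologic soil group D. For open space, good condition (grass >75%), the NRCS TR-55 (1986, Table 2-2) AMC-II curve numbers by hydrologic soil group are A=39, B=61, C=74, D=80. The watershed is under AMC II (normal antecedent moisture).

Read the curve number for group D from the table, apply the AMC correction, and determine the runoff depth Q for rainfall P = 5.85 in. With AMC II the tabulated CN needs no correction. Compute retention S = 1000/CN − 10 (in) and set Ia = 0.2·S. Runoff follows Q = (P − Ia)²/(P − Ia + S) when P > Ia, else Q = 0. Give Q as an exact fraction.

NRCS table: open space, good condition (grass >75%), soil group D → CN(II) = 80
CN(II) = 80; AMC II needs no correction.
S = 1000/80 − 10 = 5/2 in ≈ 2.500 in
Ia = 0.2S: 0.2·2.500 = 0.500 in (exactly 1/2)
Since P=5.850 > Ia=0.500: effective rainfall P−Ia = 107/20 in
Runoff Q = (P−Ia)²/(P−Ia+S) = (5.350)²/(5.350+2.500) = 11449/3140 ≈ 3.646 in

Q = 11449/3140 in ≈ 3.646 in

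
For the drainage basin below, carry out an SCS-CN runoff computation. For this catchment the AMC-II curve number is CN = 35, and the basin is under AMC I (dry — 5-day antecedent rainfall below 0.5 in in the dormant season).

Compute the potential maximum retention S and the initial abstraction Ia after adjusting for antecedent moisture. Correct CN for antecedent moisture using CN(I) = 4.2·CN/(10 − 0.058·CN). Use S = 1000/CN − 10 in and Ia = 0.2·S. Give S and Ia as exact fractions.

S = 6500/147 in ≈ 44.218 in; Ia = 1300/147 in ≈ 8.844 in

Dry (AMC I): CN(I) = 4.2·35/(10 − 0.058·35) = 147/(797/100) = 14700/797 ≈ 18.444
S = 1000/(14700/797) − 10 = 6500/147 in ≈ 44.218 in
Ia = 0.2·(6500/147) = 1300/147 in ≈ 8.844 in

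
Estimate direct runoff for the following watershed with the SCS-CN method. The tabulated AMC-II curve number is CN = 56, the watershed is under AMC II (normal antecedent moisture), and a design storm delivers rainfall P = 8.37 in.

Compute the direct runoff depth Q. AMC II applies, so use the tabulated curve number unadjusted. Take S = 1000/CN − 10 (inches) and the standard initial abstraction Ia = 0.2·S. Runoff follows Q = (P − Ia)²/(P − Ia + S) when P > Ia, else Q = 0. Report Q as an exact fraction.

AMC II — tabulated CN = 56 applies directly.
Retention S: 1000/CN − 10 with CN=56.000 → S = 55/7 ≈ 7.857 in
Ia = 0.2S: 0.2·7.857 = 1.571 in (exactly 11/7)
Since P=8.370 > Ia=1.571: effective rainfall P−Ia = 4759/700 in
Q = (4759/700)²/((4759/700) + 55/7) = (22648081/490000)/(10259/700) = 22648081/7181300 in ≈ 3.154 in

Q = 22648081/7181300 in ≈ 3.154 in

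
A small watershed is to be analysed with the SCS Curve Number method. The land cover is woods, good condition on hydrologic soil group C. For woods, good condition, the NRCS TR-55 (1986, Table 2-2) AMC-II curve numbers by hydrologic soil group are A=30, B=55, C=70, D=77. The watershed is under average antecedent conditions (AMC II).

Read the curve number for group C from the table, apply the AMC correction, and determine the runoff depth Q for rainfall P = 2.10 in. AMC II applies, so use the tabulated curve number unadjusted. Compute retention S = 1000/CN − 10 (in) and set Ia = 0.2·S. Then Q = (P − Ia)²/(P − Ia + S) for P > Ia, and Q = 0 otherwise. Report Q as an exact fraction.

Q = 841/3010 in ≈ 0.279 in

NRCS table: woods, good condition, soil group C → CN(II) = 70
CN(II) = 70; AMC II needs no correction.
S = 1000/70 − 10 = 30/7 in ≈ 4.286 in
Initial abstraction Ia = S/5 = (30/7)/5 = 6/7 ≈ 0.857 in
Since P=2.100 > Ia=0.857: effective rainfall P−Ia = 87/70 in
Q: (87/70)² ÷ (387/70) = 841/3010 in (≈ 0.279 in)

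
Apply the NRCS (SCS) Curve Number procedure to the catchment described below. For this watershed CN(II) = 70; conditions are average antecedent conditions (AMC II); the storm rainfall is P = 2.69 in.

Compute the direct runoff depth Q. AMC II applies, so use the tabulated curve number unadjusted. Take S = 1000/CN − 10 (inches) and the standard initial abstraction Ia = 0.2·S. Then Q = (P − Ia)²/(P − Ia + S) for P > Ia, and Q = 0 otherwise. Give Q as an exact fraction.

Q = 1646089/2998100 in ≈ 0.549 in

AMC II — tabulated CN = 70 applies directly.
Max retention: S = 1000/70 − 10 = 30/7 in (≈ 4.286 in)
Ia = 0.2·(30/7) = 6/7 in ≈ 0.857 in
Since P=2.690 > Ia=0.857: effective rainfall P−Ia = 1283/700 in
Q: (1283/700)² ÷ (4283/700) = 1646089/2998100 in (≈ 0.549 in)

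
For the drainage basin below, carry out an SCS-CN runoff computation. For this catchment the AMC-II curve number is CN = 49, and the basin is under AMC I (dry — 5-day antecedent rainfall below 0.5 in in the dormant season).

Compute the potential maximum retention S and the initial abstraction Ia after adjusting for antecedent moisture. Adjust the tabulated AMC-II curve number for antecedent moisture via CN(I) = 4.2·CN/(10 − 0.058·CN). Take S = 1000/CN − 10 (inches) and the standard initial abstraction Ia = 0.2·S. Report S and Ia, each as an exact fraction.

Adjust CN=49 to AMC I: 4.2·49/(10 − 0.058·49) → (1029/5) ÷ (3579/500) = 34300/1193 ≈ 28.751
S = 1000/(34300/1193) − 10 = 8500/343 in ≈ 24.781 in
Ia = 0.2·(8500/343) = 1700/343 in ≈ 4.956 in

S = 8500/343 in ≈ 24.781 in; Ia = 1700/343 in ≈ 4.956 in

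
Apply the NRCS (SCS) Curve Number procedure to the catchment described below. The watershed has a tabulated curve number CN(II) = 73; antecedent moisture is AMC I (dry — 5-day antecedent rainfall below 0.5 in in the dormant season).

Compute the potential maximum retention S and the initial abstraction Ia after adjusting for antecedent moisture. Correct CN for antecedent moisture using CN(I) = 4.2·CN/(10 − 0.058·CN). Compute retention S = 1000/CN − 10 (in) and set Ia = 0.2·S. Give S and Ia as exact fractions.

S = 4500/511 in ≈ 8.806 in; Ia = 900/511 in ≈ 1.761 in

Adjust CN=73 to AMC I: 4.2·73/(10 − 0.058·73) → (1533/5) ÷ (2883/500) = 51100/961 ≈ 53.174
S = 1000/(51100/961) − 10 = 4500/511 in ≈ 8.806 in
Ia = 0.2·(4500/511) = 900/511 in ≈ 1.761 in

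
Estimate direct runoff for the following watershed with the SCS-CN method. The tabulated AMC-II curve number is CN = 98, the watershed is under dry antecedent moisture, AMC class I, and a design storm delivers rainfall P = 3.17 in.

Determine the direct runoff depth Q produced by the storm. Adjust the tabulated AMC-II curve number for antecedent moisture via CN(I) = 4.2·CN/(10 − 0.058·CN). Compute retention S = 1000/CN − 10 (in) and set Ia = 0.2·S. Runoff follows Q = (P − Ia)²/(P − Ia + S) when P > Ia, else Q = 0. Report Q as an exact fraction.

CN(I) from CN(II)=98: (4.2·98)/(10 − 0.058·98) = 102900/1079 ≈ 95.366
S = 1000/(102900/1079) − 10 = 500/1029 in ≈ 0.486 in
Initial abstraction Ia = S/5 = (500/1029)/5 = 100/1029 ≈ 0.097 in
P − Ia = 3.170 − 0.097 = 316193/102900 ≈ 3.073 in (> 0, runoff occurs)
Runoff Q = (P−Ia)²/(P−Ia+S) = (3.073)²/(3.073+0.486) = 99978013249/37681259700 ≈ 2.653 in

Q = 99978013249/37681259700 in ≈ 2.653 in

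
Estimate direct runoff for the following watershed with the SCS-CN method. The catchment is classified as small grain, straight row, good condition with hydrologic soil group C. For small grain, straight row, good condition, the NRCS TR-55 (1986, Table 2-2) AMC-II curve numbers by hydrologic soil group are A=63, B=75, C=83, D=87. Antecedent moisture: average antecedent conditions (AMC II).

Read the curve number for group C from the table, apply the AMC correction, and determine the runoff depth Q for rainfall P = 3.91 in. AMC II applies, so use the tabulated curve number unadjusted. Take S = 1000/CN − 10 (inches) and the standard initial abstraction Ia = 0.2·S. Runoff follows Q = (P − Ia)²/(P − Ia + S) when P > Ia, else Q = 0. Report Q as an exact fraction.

Q = 49651577/22484700 in ≈ 2.208 in

NRCS table: small grain, straight row, good condition, soil group C → CN(II) = 83
Average conditions: CN = 83 (no AMC adjustment).
S = 1000/83 − 10 = 170/83 in ≈ 2.048 in
Ia = 0.2·(170/83) = 34/83 in ≈ 0.410 in
Since P=3.910 > Ia=0.410: effective rainfall P−Ia = 29053/8300 in
Q: (29053/8300)² ÷ (46053/8300) = 49651577/22484700 in (≈ 2.208 in)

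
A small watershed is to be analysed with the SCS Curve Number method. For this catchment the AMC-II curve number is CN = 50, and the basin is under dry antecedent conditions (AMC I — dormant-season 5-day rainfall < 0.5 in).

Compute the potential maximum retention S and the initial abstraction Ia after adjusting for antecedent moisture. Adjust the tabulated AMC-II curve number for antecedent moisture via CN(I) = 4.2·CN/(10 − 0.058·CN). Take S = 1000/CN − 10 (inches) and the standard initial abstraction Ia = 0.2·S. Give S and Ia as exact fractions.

S = 500/21 in ≈ 23.810 in; Ia = 100/21 in ≈ 4.762 in

Dry (AMC I): CN(I) = 4.2·50/(10 − 0.058·50) = 210/(71/10) = 2100/71 ≈ 29.577
S = 1000/(2100/71) − 10 = 500/21 in ≈ 23.810 in
Initial abstraction Ia = S/5 = (500/21)/5 = 100/21 ≈ 4.762 in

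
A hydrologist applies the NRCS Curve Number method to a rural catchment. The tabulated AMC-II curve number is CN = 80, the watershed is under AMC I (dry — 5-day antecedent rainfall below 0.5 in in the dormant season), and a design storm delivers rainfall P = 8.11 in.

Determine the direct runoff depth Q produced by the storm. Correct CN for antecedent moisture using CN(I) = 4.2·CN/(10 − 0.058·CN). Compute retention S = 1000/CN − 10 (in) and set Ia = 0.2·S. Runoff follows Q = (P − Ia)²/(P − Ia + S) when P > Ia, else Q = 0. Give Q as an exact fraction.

CN(I) from CN(II)=80: (4.2·80)/(10 − 0.058·80) = 4200/67 ≈ 62.687
S = 1000/(4200/67) − 10 = 125/21 in ≈ 5.952 in
Ia = 0.2·(125/21) = 25/21 in ≈ 1.190 in
P − Ia = 8.110 − 1.190 = 14531/2100 ≈ 6.920 in (> 0, runoff occurs)
Runoff Q = (P−Ia)²/(P−Ia+S) = (6.920)²/(6.920+5.952) = 211149961/56765100 ≈ 3.720 in

Q = 211149961/56765100 in ≈ 3.720 in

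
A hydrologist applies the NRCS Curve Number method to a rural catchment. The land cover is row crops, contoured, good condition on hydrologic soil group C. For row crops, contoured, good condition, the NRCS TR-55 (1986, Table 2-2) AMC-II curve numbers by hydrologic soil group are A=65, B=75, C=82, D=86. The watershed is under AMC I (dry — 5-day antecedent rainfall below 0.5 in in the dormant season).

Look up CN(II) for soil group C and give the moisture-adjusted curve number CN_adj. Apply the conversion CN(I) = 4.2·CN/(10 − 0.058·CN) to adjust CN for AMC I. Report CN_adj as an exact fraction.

NRCS table: row crops, contoured, good condition, soil group C → CN(II) = 82
Dry (AMC I): CN(I) = 4.2·82/(10 − 0.058·82) = (1722/5)/(1311/250) = 28700/437 ≈ 65.675

CN_adj = 28700/437 ≈ 65.675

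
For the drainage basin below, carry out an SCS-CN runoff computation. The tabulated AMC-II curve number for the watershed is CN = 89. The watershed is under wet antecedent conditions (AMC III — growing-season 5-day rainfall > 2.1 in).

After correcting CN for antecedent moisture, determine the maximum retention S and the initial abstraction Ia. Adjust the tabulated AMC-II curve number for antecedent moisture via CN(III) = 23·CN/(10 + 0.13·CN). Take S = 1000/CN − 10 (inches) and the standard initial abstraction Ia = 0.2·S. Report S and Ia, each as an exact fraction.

S = 1100/2047 in ≈ 0.537 in; Ia = 220/2047 in ≈ 0.107 in

Adjust CN=89 to AMC III: 23·89/(10 + 0.13·89) → 2047 ÷ (2157/100) = 204700/2157 ≈ 94.900
S = 1000/(204700/2157) − 10 = 1100/2047 in ≈ 0.537 in
Ia = 0.2·(1100/2047) = 220/2047 in ≈ 0.107 in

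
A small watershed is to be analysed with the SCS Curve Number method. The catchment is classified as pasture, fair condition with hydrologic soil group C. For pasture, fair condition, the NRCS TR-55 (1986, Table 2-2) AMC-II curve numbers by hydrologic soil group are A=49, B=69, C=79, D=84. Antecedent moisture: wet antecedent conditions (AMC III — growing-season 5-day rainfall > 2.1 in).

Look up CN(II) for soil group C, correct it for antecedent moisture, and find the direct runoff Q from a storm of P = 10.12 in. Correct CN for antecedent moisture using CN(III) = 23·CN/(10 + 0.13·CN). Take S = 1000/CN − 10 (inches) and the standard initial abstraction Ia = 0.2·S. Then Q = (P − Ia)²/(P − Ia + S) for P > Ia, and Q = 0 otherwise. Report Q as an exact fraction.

NRCS table: pasture, fair condition, soil group C → CN(II) = 79
Adjust CN=79 to AMC III: 23·79/(10 + 0.13·79) → 1817 ÷ (2027/100) = 181700/2027 ≈ 89.640
Max retention: S = 1000/(181700/2027) − 10 = 2100/1817 in (≈ 1.156 in)
Initial abstraction Ia = S/5 = (2100/1817)/5 = 420/1817 ≈ 0.231 in
Excess rainfall: 10.120 − 0.231 = 9.889 in; P > Ia so Q > 0
Q: (449201/45425)² ÷ (501701/45425) = 201781538401/22789767925 in (≈ 8.854 in)

Q = 201781538401/22789767925 in ≈ 8.854 in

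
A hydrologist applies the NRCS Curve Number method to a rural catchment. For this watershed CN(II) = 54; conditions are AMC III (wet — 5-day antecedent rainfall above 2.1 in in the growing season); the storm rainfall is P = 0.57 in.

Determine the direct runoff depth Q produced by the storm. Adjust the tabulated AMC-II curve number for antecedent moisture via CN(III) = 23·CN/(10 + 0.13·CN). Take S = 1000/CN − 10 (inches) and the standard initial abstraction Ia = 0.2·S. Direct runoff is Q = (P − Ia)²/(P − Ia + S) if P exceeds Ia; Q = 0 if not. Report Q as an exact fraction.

Q = 0 in ≈ 0.000 in

Adjust CN=54 to AMC III: 23·54/(10 + 0.13·54) → 1242 ÷ (851/50) = 2700/37 ≈ 72.973
Max retention: S = 1000/(2700/37) − 10 = 100/27 in (≈ 3.704 in)
Ia = 0.2·(100/27) = 20/27 in ≈ 0.741 in
P = 0.570 ≤ Ia = 0.741 in: entire storm abstracted, Q = 0.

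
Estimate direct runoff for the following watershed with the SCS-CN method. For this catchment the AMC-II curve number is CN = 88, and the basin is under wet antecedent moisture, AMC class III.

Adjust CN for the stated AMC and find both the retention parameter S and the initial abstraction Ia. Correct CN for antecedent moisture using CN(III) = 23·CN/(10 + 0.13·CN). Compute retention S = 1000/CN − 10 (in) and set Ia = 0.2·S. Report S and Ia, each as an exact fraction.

S = 150/253 in ≈ 0.593 in; Ia = 30/253 in ≈ 0.119 in

Adjust CN=88 to AMC III: 23·88/(10 + 0.13·88) → 2024 ÷ (536/25) = 6325/67 ≈ 94.403
Retention S: 1000/CN − 10 with CN=94.403 → S = 150/253 ≈ 0.593 in
Ia = 0.2·(150/253) = 30/253 in ≈ 0.119 in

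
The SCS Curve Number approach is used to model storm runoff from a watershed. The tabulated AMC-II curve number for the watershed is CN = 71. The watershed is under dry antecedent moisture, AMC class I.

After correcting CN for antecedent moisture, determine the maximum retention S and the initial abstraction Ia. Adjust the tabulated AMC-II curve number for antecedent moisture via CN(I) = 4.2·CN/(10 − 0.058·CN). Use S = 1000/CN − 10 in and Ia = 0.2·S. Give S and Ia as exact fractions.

S = 14500/1491 in ≈ 9.725 in; Ia = 2900/1491 in ≈ 1.945 in

Dry (AMC I): CN(I) = 4.2·71/(10 − 0.058·71) = (1491/5)/(2941/500) = 149100/2941 ≈ 50.697
S = 1000/(149100/2941) − 10 = 14500/1491 in ≈ 9.725 in
Initial abstraction Ia = S/5 = (14500/1491)/5 = 2900/1491 ≈ 1.945 in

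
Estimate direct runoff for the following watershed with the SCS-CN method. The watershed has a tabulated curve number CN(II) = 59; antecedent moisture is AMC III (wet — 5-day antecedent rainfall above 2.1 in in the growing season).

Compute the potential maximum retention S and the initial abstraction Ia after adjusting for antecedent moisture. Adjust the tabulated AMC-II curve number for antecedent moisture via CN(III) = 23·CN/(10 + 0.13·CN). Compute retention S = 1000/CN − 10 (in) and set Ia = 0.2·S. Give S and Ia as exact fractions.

Wet (AMC III): CN(III) = 23·59/(10 + 0.13·59) = 1357/(1767/100) = 135700/1767 ≈ 76.797
S = 1000/(135700/1767) − 10 = 4100/1357 in ≈ 3.021 in
Ia = 0.2S: 0.2·3.021 = 0.604 in (exactly 820/1357)

S = 4100/1357 in ≈ 3.021 in; Ia = 820/1357 in ≈ 0.604 in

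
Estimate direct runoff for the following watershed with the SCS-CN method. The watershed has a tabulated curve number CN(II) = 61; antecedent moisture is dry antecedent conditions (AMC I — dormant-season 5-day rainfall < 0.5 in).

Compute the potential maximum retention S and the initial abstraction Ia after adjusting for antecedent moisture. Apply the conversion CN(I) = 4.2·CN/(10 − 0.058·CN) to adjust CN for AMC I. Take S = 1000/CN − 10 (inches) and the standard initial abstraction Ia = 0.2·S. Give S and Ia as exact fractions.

Adjust CN=61 to AMC I: 4.2·61/(10 − 0.058·61) → (1281/5) ÷ (3231/500) = 42700/1077 ≈ 39.647
Max retention: S = 1000/(42700/1077) − 10 = 6500/427 in (≈ 15.222 in)
Ia = 0.2S: 0.2·15.222 = 3.044 in (exactly 1300/427)

S = 6500/427 in ≈ 15.222 in; Ia = 1300/427 in ≈ 3.044 in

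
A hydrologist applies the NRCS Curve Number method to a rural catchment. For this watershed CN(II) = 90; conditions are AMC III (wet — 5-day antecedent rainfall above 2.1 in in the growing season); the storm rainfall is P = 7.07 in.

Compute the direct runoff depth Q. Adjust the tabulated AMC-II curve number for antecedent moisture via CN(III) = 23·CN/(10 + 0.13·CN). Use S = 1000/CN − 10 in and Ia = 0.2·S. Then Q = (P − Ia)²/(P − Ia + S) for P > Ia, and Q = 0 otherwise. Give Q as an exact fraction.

Q = 20836633801/3195024300 in ≈ 6.522 in

Adjust CN=90 to AMC III: 23·90/(10 + 0.13·90) → 2070 ÷ (217/10) = 20700/217 ≈ 95.392
Max retention: S = 1000/(20700/217) − 10 = 100/207 in (≈ 0.483 in)
Ia = 0.2·(100/207) = 20/207 in ≈ 0.097 in
Since P=7.070 > Ia=0.097: effective rainfall P−Ia = 144349/20700 in
Q = (144349/20700)²/((144349/20700) + 100/207) = (20836633801/428490000)/(154349/20700) = 20836633801/3195024300 in ≈ 6.522 in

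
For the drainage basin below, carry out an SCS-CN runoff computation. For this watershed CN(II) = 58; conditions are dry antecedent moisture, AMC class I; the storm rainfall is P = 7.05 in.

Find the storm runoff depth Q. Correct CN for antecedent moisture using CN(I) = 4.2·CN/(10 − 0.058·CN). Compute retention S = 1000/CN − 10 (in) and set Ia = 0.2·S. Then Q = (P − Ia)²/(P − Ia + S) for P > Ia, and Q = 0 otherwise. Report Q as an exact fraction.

Adjust CN=58 to AMC I: 4.2·58/(10 − 0.058·58) → (1218/5) ÷ (1659/250) = 2900/79 ≈ 36.709
S = 1000/(2900/79) − 10 = 500/29 in ≈ 17.241 in
Ia = 0.2·(500/29) = 100/29 in ≈ 3.448 in
P − Ia = 7.050 − 3.448 = 2089/580 ≈ 3.602 in (> 0, runoff occurs)
Q = (2089/580)²/((2089/580) + 500/29) = (4363921/336400)/(12089/580) = 4363921/7011620 in ≈ 0.622 in

Q = 4363921/7011620 in ≈ 0.622 in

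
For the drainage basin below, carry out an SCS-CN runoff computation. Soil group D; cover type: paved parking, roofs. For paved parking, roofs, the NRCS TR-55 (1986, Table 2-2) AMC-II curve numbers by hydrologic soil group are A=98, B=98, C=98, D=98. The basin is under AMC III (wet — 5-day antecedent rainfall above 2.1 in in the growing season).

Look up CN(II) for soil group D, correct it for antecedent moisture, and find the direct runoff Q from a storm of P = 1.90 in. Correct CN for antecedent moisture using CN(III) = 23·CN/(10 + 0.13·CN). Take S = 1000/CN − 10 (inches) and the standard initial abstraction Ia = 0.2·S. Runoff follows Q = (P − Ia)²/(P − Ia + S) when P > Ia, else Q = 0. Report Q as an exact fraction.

Q = 449991369/250340510 in ≈ 1.798 in

NRCS table: paved parking, roofs, soil group D → CN(II) = 98
Wet (AMC III): CN(III) = 23·98/(10 + 0.13·98) = 2254/(1137/50) = 112700/1137 ≈ 99.120
Max retention: S = 1000/(112700/1137) − 10 = 100/1127 in (≈ 0.089 in)
Ia = 0.2S: 0.2·0.089 = 0.018 in (exactly 20/1127)
P − Ia = 1.900 − 0.018 = 21213/11270 ≈ 1.882 in (> 0, runoff occurs)
Q: (21213/11270)² ÷ (22213/11270) = 449991369/250340510 in (≈ 1.798 in)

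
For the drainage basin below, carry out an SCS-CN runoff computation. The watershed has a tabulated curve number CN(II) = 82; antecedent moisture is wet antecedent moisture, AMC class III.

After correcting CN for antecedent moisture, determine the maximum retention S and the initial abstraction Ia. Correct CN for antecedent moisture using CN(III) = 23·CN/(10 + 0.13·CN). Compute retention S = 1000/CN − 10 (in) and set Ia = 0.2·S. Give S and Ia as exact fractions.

CN(III) from CN(II)=82: (23·82)/(10 + 0.13·82) = 94300/1033 ≈ 91.288
Retention S: 1000/CN − 10 with CN=91.288 → S = 900/943 ≈ 0.954 in
Ia = 0.2·(900/943) = 180/943 in ≈ 0.191 in

S = 900/943 in ≈ 0.954 in; Ia = 180/943 in ≈ 0.191 in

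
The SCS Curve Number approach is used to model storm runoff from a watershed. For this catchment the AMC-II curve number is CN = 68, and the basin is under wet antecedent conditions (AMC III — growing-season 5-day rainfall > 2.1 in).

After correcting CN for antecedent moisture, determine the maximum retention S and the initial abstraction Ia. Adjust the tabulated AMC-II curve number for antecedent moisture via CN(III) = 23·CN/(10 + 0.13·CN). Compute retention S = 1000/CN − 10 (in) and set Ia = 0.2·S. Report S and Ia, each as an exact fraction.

S = 800/391 in ≈ 2.046 in; Ia = 160/391 in ≈ 0.409 in

Adjust CN=68 to AMC III: 23·68/(10 + 0.13·68) → 1564 ÷ (471/25) = 39100/471 ≈ 83.015
Max retention: S = 1000/(39100/471) − 10 = 800/391 in (≈ 2.046 in)
Ia = 0.2·(800/391) = 160/391 in ≈ 0.409 in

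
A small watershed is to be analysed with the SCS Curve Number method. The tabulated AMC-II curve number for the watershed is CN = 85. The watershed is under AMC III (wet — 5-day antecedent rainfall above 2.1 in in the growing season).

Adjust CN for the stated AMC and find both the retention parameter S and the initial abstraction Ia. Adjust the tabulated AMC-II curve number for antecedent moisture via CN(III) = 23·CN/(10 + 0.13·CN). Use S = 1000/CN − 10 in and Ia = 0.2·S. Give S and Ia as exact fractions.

S = 300/391 in ≈ 0.767 in; Ia = 60/391 in ≈ 0.153 in

Wet (AMC III): CN(III) = 23·85/(10 + 0.13·85) = 1955/(421/20) = 39100/421 ≈ 92.874
Retention S: 1000/CN − 10 with CN=92.874 → S = 300/391 ≈ 0.767 in
Ia = 0.2S: 0.2·0.767 = 0.153 in (exactly 60/391)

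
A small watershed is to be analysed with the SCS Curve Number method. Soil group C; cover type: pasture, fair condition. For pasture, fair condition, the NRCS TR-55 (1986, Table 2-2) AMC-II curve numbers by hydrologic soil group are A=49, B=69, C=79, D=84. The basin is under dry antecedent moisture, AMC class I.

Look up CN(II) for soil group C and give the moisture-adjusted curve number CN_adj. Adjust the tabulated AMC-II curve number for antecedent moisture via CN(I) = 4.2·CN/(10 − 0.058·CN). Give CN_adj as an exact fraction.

NRCS table: pasture, fair condition, soil group C → CN(II) = 79
Dry (AMC I): CN(I) = 4.2·79/(10 − 0.058·79) = (1659/5)/(2709/500) = 7900/129 ≈ 61.240

CN_adj = 7900/129 ≈ 61.240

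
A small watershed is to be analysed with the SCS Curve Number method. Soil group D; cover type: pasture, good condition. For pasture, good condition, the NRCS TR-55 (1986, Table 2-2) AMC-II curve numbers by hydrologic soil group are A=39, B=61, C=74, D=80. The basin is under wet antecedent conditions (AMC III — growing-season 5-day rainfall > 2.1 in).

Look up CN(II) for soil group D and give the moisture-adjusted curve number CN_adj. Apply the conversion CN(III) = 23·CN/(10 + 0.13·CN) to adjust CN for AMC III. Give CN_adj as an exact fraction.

CN_adj = 4600/51 ≈ 90.196

NRCS table: pasture, good condition, soil group D → CN(II) = 80
CN(III) from CN(II)=80: (23·80)/(10 + 0.13·80) = 4600/51 ≈ 90.196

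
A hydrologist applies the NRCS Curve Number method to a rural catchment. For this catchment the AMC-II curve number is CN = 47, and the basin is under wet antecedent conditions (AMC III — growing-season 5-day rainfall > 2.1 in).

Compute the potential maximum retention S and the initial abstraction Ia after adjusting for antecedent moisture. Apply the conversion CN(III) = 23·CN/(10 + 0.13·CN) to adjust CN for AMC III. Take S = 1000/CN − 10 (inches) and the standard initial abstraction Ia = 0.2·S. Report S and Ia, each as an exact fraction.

CN(III) from CN(II)=47: (23·47)/(10 + 0.13·47) = 108100/1611 ≈ 67.101
S = 1000/(108100/1611) − 10 = 5300/1081 in ≈ 4.903 in
Initial abstraction Ia = S/5 = (5300/1081)/5 = 1060/1081 ≈ 0.981 in

S = 5300/1081 in ≈ 4.903 in; Ia = 1060/1081 in ≈ 0.981 in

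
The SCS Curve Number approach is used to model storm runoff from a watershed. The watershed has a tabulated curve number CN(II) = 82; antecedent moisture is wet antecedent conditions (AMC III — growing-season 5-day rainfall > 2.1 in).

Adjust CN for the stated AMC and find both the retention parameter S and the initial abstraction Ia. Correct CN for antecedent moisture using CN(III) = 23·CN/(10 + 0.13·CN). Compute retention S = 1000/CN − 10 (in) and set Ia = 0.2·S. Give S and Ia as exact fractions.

CN(III) from CN(II)=82: (23·82)/(10 + 0.13·82) = 94300/1033 ≈ 91.288
Retention S: 1000/CN − 10 with CN=91.288 → S = 900/943 ≈ 0.954 in
Ia = 0.2S: 0.2·0.954 = 0.191 in (exactly 180/943)

S = 900/943 in ≈ 0.954 in; Ia = 180/943 in ≈ 0.191 in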